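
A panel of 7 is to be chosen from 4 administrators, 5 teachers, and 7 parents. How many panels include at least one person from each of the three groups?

Unrestricted: C(16,7) = 11440 ways to pick any 7 of the 16.
Selections missing a whole group: no administrators → C(12,7) = 792; no teachers → C(11,7) = 330; no parents → C(9,7) = 36.
Add back selections omitting two groups (i.e. drawn from a single group): C(4,7) + C(5,7) + C(7,7) = 1.
By inclusion–exclusion: 11440 − 1158 + 1 = 10283.

10283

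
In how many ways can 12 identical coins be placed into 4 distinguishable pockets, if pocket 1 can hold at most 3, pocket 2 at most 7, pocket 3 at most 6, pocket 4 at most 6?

Without the upper bounds there are C(15,3) = 455 ways to split 12 among 4 pockets.
Subtract solutions that violate a single cap (substitute x_i' = x_i − (cap_i+1)): x_1 ≥ 4 gives C(11,3) = 165; x_2 ≥ 8 gives C(7,3) = 35; x_3 ≥ 7 gives C(8,3) = 56; x_4 ≥ 7 gives C(8,3) = 56. Together 312.
Add back pairs where two caps are both exceeded: 1 + 4 + 4 + 0 + 0 + 0 = 9.
By inclusion–exclusion the count is 455 − 312 + 9 = 152.

152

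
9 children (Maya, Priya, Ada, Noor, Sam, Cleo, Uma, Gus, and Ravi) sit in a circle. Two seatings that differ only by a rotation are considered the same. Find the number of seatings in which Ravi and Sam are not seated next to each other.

30240

All circular seatings of 9 people number (8)! = 40320.
Seatings with Ravi beside Sam: treat them as a block with 2 internal orders, giving 2 × (7)! = 10080.
Subtracting, 40320 − 10080 = 30240.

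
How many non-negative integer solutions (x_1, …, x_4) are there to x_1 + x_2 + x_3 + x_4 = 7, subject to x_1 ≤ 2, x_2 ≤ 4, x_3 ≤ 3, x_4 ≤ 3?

37

Ignoring the caps, the number of non-negative solutions to x_1+…+x_4 = 7 is C(10,3) = 120.
Subtract solutions that violate a single cap (substitute x_i' = x_i − (cap_i+1)): x_1 ≥ 3 gives C(7,3) = 35; x_2 ≥ 5 gives C(5,3) = 10; x_3 ≥ 4 gives C(6,3) = 20; x_4 ≥ 4 gives C(6,3) = 20. Together 85.
Add back pairs where two caps are both exceeded: 0 + 1 + 1 + 0 + 0 + 0 = 2.
By inclusion–exclusion the count is 120 − 85 + 2 = 37.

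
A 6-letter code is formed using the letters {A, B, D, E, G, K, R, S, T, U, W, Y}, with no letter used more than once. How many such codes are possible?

This is a permutation of 6 out of 12: P(12,6) = 12!/6!.
That product is 12 × 11 × 10 × 9 × 8 × 7 = 665280.

665280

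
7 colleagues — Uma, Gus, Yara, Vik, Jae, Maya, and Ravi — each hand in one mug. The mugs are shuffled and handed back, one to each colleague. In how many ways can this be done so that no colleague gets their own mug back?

Count assignments avoiding every fixed point. For any j of the 7 colleagues fixed to their own mug, the other 7−j can be arranged in (7−j)! ways.
By inclusion–exclusion this is Σ_{j=0}^{7} (−1)^j C(7,j)·(7−j)!.
Computing: 5040 − 5040 + 2520 − 840 + 210 − 42 + 7 − 1 = 1854.

1854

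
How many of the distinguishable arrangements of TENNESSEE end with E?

1680

Fix E in the last position and arrange the remaining 8 letters.
Those 8 letters have E appearing 3 times, N appearing twice, and S appearing twice, giving (8)!/(3!·2!·2!) = 1680.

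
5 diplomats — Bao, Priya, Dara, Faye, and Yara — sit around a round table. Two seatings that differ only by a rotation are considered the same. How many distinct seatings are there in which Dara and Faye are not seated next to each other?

Without the restriction there are (4)! = 24 seatings.
Those with Dara next to Faye: fuse the pair into one unit and seat 4 units around a circle — 2·(3)! = 12.
Subtracting, 24 − 12 = 12.

12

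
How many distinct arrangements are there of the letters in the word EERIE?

20

The 5 letters of EERIE have repeats: E appearing 3 times.
The number of distinct arrangements is 5!/(3!) = 120/6 = 20.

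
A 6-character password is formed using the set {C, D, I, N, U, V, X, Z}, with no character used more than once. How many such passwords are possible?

20160

Choose and order 6 of the 8 symbols: the first character has 8 options, the next 7, and so on down to 3.
That product is 8 × 7 × 6 × 5 × 4 × 3 = 20160.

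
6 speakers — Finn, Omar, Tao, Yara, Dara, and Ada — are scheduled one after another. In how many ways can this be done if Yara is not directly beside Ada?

There are 6! = 720 arrangements in all. If Yara and Ada are adjacent, merging them into one block gives 2·(5)! = 240 arrangements.
Complementary counting: 720 − 240 = 480.

480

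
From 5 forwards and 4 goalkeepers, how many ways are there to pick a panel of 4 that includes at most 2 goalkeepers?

Split by how many goalkeepers are chosen (0 through 2).
Sum: C(4,0)·C(5,4) + C(4,1)·C(5,3) + C(4,2)·C(5,2) = 5 + 40 + 60 = 105.

105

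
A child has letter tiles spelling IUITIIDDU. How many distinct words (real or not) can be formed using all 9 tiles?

Letter multiplicities in IUITIIDDU: D×2, I×4, T×1, U×2.
The number of distinct arrangements is 9!/(4!·2!·2!) = 362880/96 = 3780.

3780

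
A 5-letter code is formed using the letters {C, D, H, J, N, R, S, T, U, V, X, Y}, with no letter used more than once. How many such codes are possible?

With no repetition, fill the 5 letters in order: 12 choices, then 11, down to 8.
12 × 11 × 10 × 9 × 8 = 95040.

95040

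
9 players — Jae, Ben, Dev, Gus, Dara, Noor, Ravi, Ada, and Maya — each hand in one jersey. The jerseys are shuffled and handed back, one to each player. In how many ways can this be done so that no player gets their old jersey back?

133496

Let Aᵢ be the assignments in which player i gets their old jersey. We want the size of the complement of A₁∪…∪A_9.
By inclusion–exclusion this is Σ_{j=0}^{9} (−1)^j C(9,j)·(9−j)!.
Computing: 362880 − 362880 + 181440 − 60480 + 15120 − 3024 + 504 − 72 + 9 − 1 = 133496.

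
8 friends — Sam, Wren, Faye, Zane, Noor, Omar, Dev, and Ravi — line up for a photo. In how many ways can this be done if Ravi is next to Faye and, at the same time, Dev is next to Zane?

2880

Treat {Ravi,Faye} as one block (2 orders) and {Dev,Zane} as another (2 orders).
That leaves 6 units to arrange: 2 × 2 × 6! = 4 × 720 = 2880.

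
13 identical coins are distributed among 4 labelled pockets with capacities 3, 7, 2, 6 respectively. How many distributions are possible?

42

By stars and bars, unrestricted non-negative solutions to x_1+…+x_4 = 13 number C(13+3,3) = 560.
Subtract solutions that violate a single cap (substitute x_i' = x_i − (cap_i+1)): x_1 ≥ 4 gives C(12,3) = 220; x_2 ≥ 8 gives C(8,3) = 56; x_3 ≥ 3 gives C(13,3) = 286; x_4 ≥ 7 gives C(9,3) = 84. Together 646.
Add back pairs where two caps are both exceeded: 4 + 84 + 10 + 10 + 0 + 20 = 128.
By inclusion–exclusion the count is 560 − 646 + 128 = 42.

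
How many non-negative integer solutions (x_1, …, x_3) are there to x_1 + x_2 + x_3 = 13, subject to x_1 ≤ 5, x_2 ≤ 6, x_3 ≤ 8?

By stars and bars, unrestricted non-negative solutions to x_1+…+x_3 = 13 number C(13+2,2) = 105.
Subtract solutions that violate a single cap (substitute x_i' = x_i − (cap_i+1)): x_1 ≥ 6 gives C(9,2) = 36; x_2 ≥ 7 gives C(8,2) = 28; x_3 ≥ 9 gives C(6,2) = 15. Together 79.
Add back pairs where two caps are both exceeded: 1 + 0 + 0 = 1.
By inclusion–exclusion the count is 105 − 79 + 1 = 27.

27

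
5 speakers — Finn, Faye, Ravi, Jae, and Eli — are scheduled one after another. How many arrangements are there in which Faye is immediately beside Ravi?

48

Glue Faye and Ravi into one block (2 internal orders), leaving 4 units to arrange in a row.
So the count is 2·(4)! = 48.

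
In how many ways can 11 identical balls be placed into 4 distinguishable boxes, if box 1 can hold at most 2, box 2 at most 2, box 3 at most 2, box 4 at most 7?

Ignoring the caps, the number of non-negative solutions to x_1+…+x_4 = 11 is C(14,3) = 364.
Subtract solutions that violate a single cap (substitute x_i' = x_i − (cap_i+1)): x_1 ≥ 3 gives C(11,3) = 165; x_2 ≥ 3 gives C(11,3) = 165; x_3 ≥ 3 gives C(11,3) = 165; x_4 ≥ 8 gives C(6,3) = 20. Together 515.
Add back pairs where two caps are both exceeded: 56 + 56 + 1 + 56 + 1 + 1 = 171.
Subtract triples: 10 + 0 + 0 + 0 = 10.
By inclusion–exclusion the count is 364 − 515 + 171 − 10 = 10.

10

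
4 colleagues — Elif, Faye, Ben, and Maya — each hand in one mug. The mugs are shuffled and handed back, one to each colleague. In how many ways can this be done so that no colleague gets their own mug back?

Let Aᵢ be the assignments in which colleague i gets their own mug. We want the size of the complement of A₁∪…∪A_4.
By inclusion–exclusion this is Σ_{j=0}^{4} (−1)^j C(4,j)·(4−j)!.
Computing: 24 − 24 + 12 − 4 + 1 = 9.

9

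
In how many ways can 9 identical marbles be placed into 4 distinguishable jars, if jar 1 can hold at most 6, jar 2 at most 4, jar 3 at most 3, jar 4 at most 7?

116

Without the upper bounds there are C(12,3) = 220 ways to split 9 among 4 jars.
Subtract solutions that violate a single cap (substitute x_i' = x_i − (cap_i+1)): x_1 ≥ 7 gives C(5,3) = 10; x_2 ≥ 5 gives C(7,3) = 35; x_3 ≥ 4 gives C(8,3) = 56; x_4 ≥ 8 gives C(4,3) = 4. Together 105.
Add back pairs where two caps are both exceeded: 0 + 0 + 0 + 1 + 0 + 0 = 1.
By inclusion–exclusion the count is 220 − 105 + 1 = 116.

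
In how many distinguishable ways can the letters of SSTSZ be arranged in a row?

20

Letter multiplicities in SSTSZ: S×3, T×1, Z×1.
Dividing 5! = 120 by 3! = 6 for the repeated letters gives 20.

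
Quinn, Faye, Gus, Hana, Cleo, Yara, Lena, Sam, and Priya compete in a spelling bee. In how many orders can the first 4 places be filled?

3024

This is an ordered selection of 4 from 9: P(9,4).
That gives 9 × 8 × 7 × 6 = 3024.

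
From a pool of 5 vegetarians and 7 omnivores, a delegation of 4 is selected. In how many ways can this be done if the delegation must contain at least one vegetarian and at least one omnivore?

With no constraint there are C(12,4) = 495 possible selections.
Selections missing a whole group: no vegetarians → C(7,4) = 35; no omnivores → C(5,4) = 5.
Both groups omitted at once is impossible, so 495 − 40 = 455.

455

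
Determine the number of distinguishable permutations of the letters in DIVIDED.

420

Letter multiplicities in DIVIDED: D×3, E×1, I×2, V×1.
The number of distinct arrangements is 7!/(3!·2!) = 5040/12 = 420.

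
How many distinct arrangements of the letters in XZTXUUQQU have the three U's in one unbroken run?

1260

Treat the 3 copies of U as a single block. The multiset to arrange is then {UUU, Q, Q, T, X, X, Z}, 7 items in all.
That gives (7)!/(2!·2!) = 1260 arrangements.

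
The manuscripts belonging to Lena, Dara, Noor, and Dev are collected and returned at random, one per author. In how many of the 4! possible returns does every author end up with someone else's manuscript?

9

Let Aᵢ be the assignments in which author i gets their own manuscript. We want the size of the complement of A₁∪…∪A_4.
By inclusion–exclusion this is Σ_{j=0}^{4} (−1)^j C(4,j)·(4−j)!.
Computing: 24 − 24 + 12 − 4 + 1 = 9.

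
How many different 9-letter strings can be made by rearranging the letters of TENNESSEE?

3780

The 9 letters of TENNESSEE have repeats: E appearing 4 times, N appearing twice, and S appearing twice.
The number of distinct arrangements is 9!/(4!·2!·2!) = 362880/96 = 3780.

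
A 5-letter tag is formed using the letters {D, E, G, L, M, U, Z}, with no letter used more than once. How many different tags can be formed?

2520

This is a permutation of 5 out of 7: P(7,5) = 7!/2!.
7 × 6 × 5 × 4 × 3 = 2520.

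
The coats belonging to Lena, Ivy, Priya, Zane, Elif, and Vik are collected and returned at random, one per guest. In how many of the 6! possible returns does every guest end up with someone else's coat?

This is the derangement count D_6: permutations of 6 items with no fixed point.
By inclusion–exclusion this is Σ_{j=0}^{6} (−1)^j C(6,j)·(6−j)!.
Computing: 720 − 720 + 360 − 120 + 30 − 6 + 1 = 265.

265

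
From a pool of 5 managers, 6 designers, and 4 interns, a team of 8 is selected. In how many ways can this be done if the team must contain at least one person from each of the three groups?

With no constraint there are C(15,8) = 6435 possible selections.
Selections missing a whole group: no managers → C(10,8) = 45; no designers → C(9,8) = 9; no interns → C(11,8) = 165.
Add back selections omitting two groups (i.e. drawn from a single group): C(5,8) + C(6,8) + C(4,8) = 0.
By inclusion–exclusion: 6435 − 219 + 0 = 6216.

6216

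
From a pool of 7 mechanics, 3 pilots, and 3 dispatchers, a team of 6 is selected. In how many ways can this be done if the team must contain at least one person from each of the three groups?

Total 6-person selections from all 13: C(13,6) = 1716.
Subtract selections that omit an entire group: no mechanics → C(6,6) = 1; no pilots → C(10,6) = 210; no dispatchers → C(10,6) = 210.
Add back selections omitting two groups (i.e. drawn from a single group): C(7,6) + C(3,6) + C(3,6) = 7.
By inclusion–exclusion: 1716 − 421 + 7 = 1302.

1302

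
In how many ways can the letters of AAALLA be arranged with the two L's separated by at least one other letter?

Total arrangements of AAALLA: 6!/(4!·2!) = 15.
If the two L's are adjacent, glue them into one block, leaving 5 items to arrange: (5)!/(4!) = 5 ways.
Hence 15 − 5 = 10.

10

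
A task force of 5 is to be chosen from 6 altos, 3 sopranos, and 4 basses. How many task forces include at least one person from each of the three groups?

894

Unrestricted: C(13,5) = 1287 ways to pick any 5 of the 13.
Selections missing a whole group: no altos → C(7,5) = 21; no sopranos → C(10,5) = 252; no basses → C(9,5) = 126.
Add back selections omitting two groups (i.e. drawn from a single group): C(6,5) + C(3,5) + C(4,5) = 6.
By inclusion–exclusion: 1287 − 399 + 6 = 894.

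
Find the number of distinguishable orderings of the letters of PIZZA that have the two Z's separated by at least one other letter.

36

There are 5!/(2!) = 60 arrangements of PIZZA in total.
Arrangements with the Z's together: treat ZZ as one letter, giving (4)! = 24.
Hence 60 − 24 = 36.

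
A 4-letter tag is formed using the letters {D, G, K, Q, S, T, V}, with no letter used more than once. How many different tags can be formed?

With no repetition, fill the 4 letters in order: 7 choices, then 6, down to 4.
7 × 6 × 5 × 4 = 840.

840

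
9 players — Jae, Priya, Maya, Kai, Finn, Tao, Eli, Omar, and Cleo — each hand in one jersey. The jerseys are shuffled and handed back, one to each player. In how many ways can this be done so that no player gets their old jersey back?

133496

This is the derangement count D_9: permutations of 9 items with no fixed point.
By inclusion–exclusion this is Σ_{j=0}^{9} (−1)^j C(9,j)·(9−j)!.
Computing: 362880 − 362880 + 181440 − 60480 + 15120 − 3024 + 504 − 72 + 9 − 1 = 133496.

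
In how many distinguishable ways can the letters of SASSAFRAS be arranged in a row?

2520

The 9 letters of SASSAFRAS have repeats: A appearing 3 times and S appearing 4 times.
The number of distinct arrangements is 9!/(4!·3!) = 362880/144 = 2520.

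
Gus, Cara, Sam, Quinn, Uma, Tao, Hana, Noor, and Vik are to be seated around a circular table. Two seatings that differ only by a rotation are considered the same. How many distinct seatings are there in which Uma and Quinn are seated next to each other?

Glue Uma and Quinn into a block (2 internal orders). Seating 8 units around a circle gives (7)! arrangements.
So 2 × (7)! = 2 × 5040 = 10080.

10080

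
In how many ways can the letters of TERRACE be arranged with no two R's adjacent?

There are 7!/(2!·2!) = 1260 arrangements of TERRACE in total.
Arrangements with the R's together: treat RR as one letter, giving (6)!/(2!) = 360.
Hence 1260 − 360 = 900.

900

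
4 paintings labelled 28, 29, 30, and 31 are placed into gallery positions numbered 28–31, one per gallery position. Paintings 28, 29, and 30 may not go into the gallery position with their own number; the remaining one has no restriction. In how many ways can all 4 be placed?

Let Aᵢ (for i ∈ {28, 29, 30}) be the placements that put painting i in its forbidden gallery position. Any j of these fix j positions, leaving (4−j)! ways to fill the rest, and there are C(3,j) ways to pick which j.
By inclusion–exclusion, the number of valid placements is Σ_{j=0}^{3} (−1)^j C(3,j)·(4−j)!.
Computing: 24 − 18 + 6 − 1 = 11.

11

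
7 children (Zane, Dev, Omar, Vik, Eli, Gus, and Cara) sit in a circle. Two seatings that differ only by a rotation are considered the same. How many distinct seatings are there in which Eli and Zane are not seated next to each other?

480

All circular seatings of 7 people number (6)! = 720.
Those with Eli next to Zane: fuse the pair into one unit and seat 6 units around a circle — 2·(5)! = 240.
Subtracting, 720 − 240 = 480.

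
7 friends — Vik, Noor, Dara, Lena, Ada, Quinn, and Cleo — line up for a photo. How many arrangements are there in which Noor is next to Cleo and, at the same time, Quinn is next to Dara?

480

Treat {Noor,Cleo} as one block (2 orders) and {Quinn,Dara} as another (2 orders).
That leaves 5 units to arrange: 2 × 2 × 5! = 4 × 120 = 480.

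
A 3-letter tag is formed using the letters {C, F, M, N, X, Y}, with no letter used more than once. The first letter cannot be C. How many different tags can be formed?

The first letter has 6−1 = 5 choices (anything except C).
The remaining 2 letters are filled from the other 5 symbols without repetition: 5 × 4 = 20.
Total: 5 × 20 = 100.

100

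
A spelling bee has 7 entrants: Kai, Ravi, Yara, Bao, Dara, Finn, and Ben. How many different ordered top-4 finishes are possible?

840

This is an ordered selection of 4 from 7: P(7,4).
That gives 7 × 6 × 5 × 4 = 840.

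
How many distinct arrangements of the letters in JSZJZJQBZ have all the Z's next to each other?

Treat the 3 copies of Z as a single block. The multiset to arrange is then {ZZZ, B, J, J, J, Q, S}, 7 items in all.
That gives (7)!/(3!) = 840 arrangements.

840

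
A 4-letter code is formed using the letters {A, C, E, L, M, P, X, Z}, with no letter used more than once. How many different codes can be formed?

1680

This is a permutation of 4 out of 8: P(8,4) = 8!/4!.
8 × 7 × 6 × 5 = 1680.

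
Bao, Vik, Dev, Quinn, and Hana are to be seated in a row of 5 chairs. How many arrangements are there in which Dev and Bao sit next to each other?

48

Glue Dev and Bao into one block (2 internal orders), leaving 4 units to arrange in a row.
That gives 2 × 4! = 2 × 24 = 48.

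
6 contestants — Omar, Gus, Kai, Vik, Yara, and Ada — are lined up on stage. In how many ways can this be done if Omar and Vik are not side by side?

There are 6! = 720 arrangements in all. If Omar and Vik are adjacent, merging them into one block gives 2·(5)! = 240 arrangements.
Complementary counting: 720 − 240 = 480.

480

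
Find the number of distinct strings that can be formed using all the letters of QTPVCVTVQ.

QTPVCVTVQ has 9 letters with Q appearing twice, T appearing twice, and V appearing 3 times.
Dividing 9! = 362880 by 3!·2!·2! = 24 for the repeated letters gives 15120.

15120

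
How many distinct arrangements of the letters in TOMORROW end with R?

With the last slot taken by R, it remains to arrange the other 7 letters (TOMOROW).
Those 7 letters have O appearing 3 times, giving (7)!/(3!) = 840.

840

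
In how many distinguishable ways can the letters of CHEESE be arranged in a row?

CHEESE has 6 letters with E appearing 3 times.
Dividing 6! = 720 by 3! = 6 for the repeated letters gives 120.

120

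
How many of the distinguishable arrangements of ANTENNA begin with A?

120

Fix A in the first position and arrange the remaining 6 letters.
Those 6 letters have N appearing 3 times, giving (6)!/(3!) = 120.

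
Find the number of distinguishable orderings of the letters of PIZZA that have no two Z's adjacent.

There are 5!/(2!) = 60 arrangements of PIZZA in total.
Arrangements with the Z's together: treat ZZ as one letter, giving (4)! = 24.
Subtracting, 60 − 24 = 36 arrangements keep the Z's apart.

36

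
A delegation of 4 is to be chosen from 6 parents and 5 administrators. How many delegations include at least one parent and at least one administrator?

Unrestricted: C(11,4) = 330 ways to pick any 4 of the 11.
Subtract selections that omit an entire group: no parents → C(5,4) = 5; no administrators → C(6,4) = 15.
Both groups omitted at once is impossible, so 330 − 20 = 310.

310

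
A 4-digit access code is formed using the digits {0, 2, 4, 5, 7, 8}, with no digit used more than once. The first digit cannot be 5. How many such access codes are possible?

300

The first digit has 6−1 = 5 choices (anything except 5).
The remaining 3 digits are filled from the other 5 symbols without repetition: 5 × 4 × 3 = 60.
Total: 5 × 60 = 300.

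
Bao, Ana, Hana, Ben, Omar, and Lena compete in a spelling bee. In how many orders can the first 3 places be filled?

This is an ordered selection of 3 from 6: P(6,3).
That gives 6 × 5 × 4 = 120.

120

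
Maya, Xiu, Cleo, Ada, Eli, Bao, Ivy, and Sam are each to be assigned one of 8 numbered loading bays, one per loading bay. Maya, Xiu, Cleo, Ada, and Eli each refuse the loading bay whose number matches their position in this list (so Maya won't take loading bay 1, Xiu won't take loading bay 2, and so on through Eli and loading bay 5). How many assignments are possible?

21234

Let Aᵢ (for 1 ≤ i ≤ 5) be the placements that put person i in their forbidden loading bay. Any j of these fix j positions, leaving (8−j)! ways to fill the rest, and there are C(5,j) ways to pick which j.
By inclusion–exclusion, the number of valid placements is Σ_{j=0}^{5} (−1)^j C(5,j)·(8−j)!.
Computing: 40320 − 25200 + 7200 − 1200 + 120 − 6 = 21234.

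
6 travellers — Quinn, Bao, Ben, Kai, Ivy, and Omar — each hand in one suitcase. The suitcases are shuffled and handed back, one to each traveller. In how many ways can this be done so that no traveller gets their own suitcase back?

265

Let Aᵢ be the assignments in which traveller i gets their own suitcase. We want the size of the complement of A₁∪…∪A_6.
By inclusion–exclusion this is Σ_{j=0}^{6} (−1)^j C(6,j)·(6−j)!.
Computing: 720 − 720 + 360 − 120 + 30 − 6 + 1 = 265.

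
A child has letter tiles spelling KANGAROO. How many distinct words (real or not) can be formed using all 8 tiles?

10080

KANGAROO has 8 letters with A appearing twice and O appearing twice.
Dividing 8! = 40320 by 2!·2! = 4 for the repeated letters gives 10080.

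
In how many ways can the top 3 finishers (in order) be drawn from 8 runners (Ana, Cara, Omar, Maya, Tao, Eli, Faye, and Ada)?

There are 8 choices for 1st place, 7 for 2nd, and 6 for 3rd.
That gives 8 × 7 × 6 = 336.

336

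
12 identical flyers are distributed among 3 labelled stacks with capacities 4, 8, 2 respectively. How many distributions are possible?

Without the upper bounds there are C(14,2) = 91 ways to split 12 among 3 stacks.
Subtract solutions that violate a single cap (substitute x_i' = x_i − (cap_i+1)): x_1 ≥ 5 gives C(9,2) = 36; x_2 ≥ 9 gives C(5,2) = 10; x_3 ≥ 3 gives C(11,2) = 55. Together 101.
Add back pairs where two caps are both exceeded: 0 + 15 + 1 = 16.
By inclusion–exclusion the count is 91 − 101 + 16 = 6.

6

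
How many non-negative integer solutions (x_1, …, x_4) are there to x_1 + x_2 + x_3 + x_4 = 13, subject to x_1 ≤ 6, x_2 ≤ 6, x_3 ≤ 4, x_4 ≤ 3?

70

Ignoring the caps, the number of non-negative solutions to x_1+…+x_4 = 13 is C(16,3) = 560.
Subtract solutions that violate a single cap (substitute x_i' = x_i − (cap_i+1)): x_1 ≥ 7 gives C(9,3) = 84; x_2 ≥ 7 gives C(9,3) = 84; x_3 ≥ 5 gives C(11,3) = 165; x_4 ≥ 4 gives C(12,3) = 220. Together 553.
Add back pairs where two caps are both exceeded: 0 + 4 + 10 + 4 + 10 + 35 = 63.
By inclusion–exclusion the count is 560 − 553 + 63 = 70.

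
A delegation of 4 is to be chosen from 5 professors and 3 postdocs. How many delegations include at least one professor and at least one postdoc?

65

Unrestricted: C(8,4) = 70 ways to pick any 4 of the 8.
Subtract selections that omit an entire group: no professors → C(3,4) = 0; no postdocs → C(5,4) = 5.
Both groups omitted at once is impossible, so 70 − 5 = 65.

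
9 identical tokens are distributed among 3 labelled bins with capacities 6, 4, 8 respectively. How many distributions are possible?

By stars and bars, unrestricted non-negative solutions to x_1+…+x_3 = 9 number C(9+2,2) = 55.
Subtract solutions that violate a single cap (substitute x_i' = x_i − (cap_i+1)): x_1 ≥ 7 gives C(4,2) = 6; x_2 ≥ 5 gives C(6,2) = 15; x_3 ≥ 9 gives C(2,2) = 1. Together 22.
No two caps can be exceeded simultaneously, so the pair terms are all 0.
By inclusion–exclusion the count is 55 − 22 + 0 = 33.

33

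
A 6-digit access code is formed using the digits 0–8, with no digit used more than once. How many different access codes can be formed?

60480

This is a permutation of 6 out of 9: P(9,6) = 9!/3!.
9 × 8 × 7 × 6 × 5 × 4 = 60480.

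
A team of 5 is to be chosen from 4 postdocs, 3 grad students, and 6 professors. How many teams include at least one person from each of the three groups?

Total 5-person selections from all 13: C(13,5) = 1287.
Subtract selections that omit an entire group: no postdocs → C(9,5) = 126; no grad students → C(10,5) = 252; no professors → C(7,5) = 21.
Add back selections omitting two groups (i.e. drawn from a single group): C(4,5) + C(3,5) + C(6,5) = 6.
By inclusion–exclusion: 1287 − 399 + 6 = 894.

894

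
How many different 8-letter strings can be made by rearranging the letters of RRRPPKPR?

The 8 letters of RRRPPKPR have repeats: P appearing 3 times and R appearing 4 times.
Dividing 8! = 40320 by 4!·3! = 144 for the repeated letters gives 280.

280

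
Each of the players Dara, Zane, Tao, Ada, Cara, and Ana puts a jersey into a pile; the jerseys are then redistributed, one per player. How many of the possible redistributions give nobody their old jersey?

265

Count assignments avoiding every fixed point. For any j of the 6 players fixed to their old jersey, the other 6−j can be arranged in (6−j)! ways.
By inclusion–exclusion this is Σ_{j=0}^{6} (−1)^j C(6,j)·(6−j)!.
Computing: 720 − 720 + 360 − 120 + 30 − 6 + 1 = 265.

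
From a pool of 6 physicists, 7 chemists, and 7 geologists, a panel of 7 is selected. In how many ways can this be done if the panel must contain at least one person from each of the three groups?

Total 7-person selections from all 20: C(20,7) = 77520.
Selections missing a whole group: no physicists → C(14,7) = 3432; no chemists → C(13,7) = 1716; no geologists → C(13,7) = 1716.
Add back selections omitting two groups (i.e. drawn from a single group): C(6,7) + C(7,7) + C(7,7) = 2.
By inclusion–exclusion: 77520 − 6864 + 2 = 70658.

70658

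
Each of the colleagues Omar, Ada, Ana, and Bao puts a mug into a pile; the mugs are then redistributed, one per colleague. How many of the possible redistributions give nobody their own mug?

Count assignments avoiding every fixed point. For any j of the 4 colleagues fixed to their own mug, the other 4−j can be arranged in (4−j)! ways.
By inclusion–exclusion this is Σ_{j=0}^{4} (−1)^j C(4,j)·(4−j)!.
Computing: 24 − 24 + 12 − 4 + 1 = 9.

9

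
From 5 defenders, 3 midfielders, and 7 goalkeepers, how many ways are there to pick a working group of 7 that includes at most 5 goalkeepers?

Split by how many goalkeepers are chosen (0 through 5).
Sum: C(7,0)·C(8,7) + C(7,1)·C(8,6) + C(7,2)·C(8,5) + C(7,3)·C(8,4) + C(7,4)·C(8,3) + C(7,5)·C(8,2) = 8 + 196 + 1176 + 2450 + 1960 + 588 = 6378.

6378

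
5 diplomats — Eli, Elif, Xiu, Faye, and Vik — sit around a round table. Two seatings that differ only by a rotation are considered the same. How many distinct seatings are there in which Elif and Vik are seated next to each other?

Glue Elif and Vik into a block (2 internal orders). Seating 4 units around a circle gives (3)! arrangements.
So 2 × (3)! = 2 × 6 = 12.

12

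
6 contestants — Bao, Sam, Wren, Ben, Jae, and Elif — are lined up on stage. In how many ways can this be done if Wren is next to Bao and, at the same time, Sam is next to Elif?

96

Treat {Wren,Bao} as one block (2 orders) and {Sam,Elif} as another (2 orders).
That leaves 4 units to arrange: 2 × 2 × 4! = 4 × 24 = 96.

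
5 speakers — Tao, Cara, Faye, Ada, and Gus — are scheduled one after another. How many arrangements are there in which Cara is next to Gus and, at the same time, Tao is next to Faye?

Treat {Cara,Gus} as one block (2 orders) and {Tao,Faye} as another (2 orders).
That leaves 3 units to arrange: 2 × 2 × 3! = 4 × 6 = 24.

24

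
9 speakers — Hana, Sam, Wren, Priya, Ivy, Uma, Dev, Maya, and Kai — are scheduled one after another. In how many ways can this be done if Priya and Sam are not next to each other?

282240

There are 9! = 362880 arrangements in all. If Priya and Sam are adjacent, merging them into one block gives 2·(8)! = 80640 arrangements.
So 362880 − 80640 = 282240 arrangements keep them apart.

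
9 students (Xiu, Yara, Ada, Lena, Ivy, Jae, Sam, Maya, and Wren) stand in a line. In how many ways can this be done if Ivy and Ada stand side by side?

80640

Treat {Ivy, Ada} as a single unit. There are 8 units to order, and the pair itself can be ordered 2 ways.
So the count is 2·(8)! = 80640.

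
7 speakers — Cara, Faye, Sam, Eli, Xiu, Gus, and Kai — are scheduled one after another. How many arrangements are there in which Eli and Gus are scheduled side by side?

1440

Glue Eli and Gus into one block (2 internal orders), leaving 6 units to arrange in a row.
That gives 2 × 6! = 2 × 720 = 1440.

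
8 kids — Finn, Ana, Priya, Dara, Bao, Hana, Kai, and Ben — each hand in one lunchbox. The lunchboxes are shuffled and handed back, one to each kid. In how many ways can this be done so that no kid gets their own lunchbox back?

14833

Count assignments avoiding every fixed point. For any j of the 8 kids fixed to their own lunchbox, the other 8−j can be arranged in (8−j)! ways.
By inclusion–exclusion this is Σ_{j=0}^{8} (−1)^j C(8,j)·(8−j)!.
Computing: 40320 − 40320 + 20160 − 6720 + 1680 − 336 + 56 − 8 + 1 = 14833.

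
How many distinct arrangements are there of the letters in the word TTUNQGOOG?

45360

Letter multiplicities in TTUNQGOOG: G×2, N×1, O×2, Q×1, T×2, U×1.
Dividing 9! = 362880 by 2!·2!·2! = 8 for the repeated letters gives 45360.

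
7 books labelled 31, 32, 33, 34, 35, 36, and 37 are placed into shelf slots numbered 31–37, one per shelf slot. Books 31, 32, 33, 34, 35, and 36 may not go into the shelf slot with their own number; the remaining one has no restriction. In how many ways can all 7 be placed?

Let Aᵢ (for 31 ≤ i ≤ 36) be the placements that put book i in its forbidden shelf slot. Any j of these fix j positions, leaving (7−j)! ways to fill the rest, and there are C(6,j) ways to pick which j.
By inclusion–exclusion, the number of valid placements is Σ_{j=0}^{6} (−1)^j C(6,j)·(7−j)!.
Computing: 5040 − 4320 + 1800 − 480 + 90 − 12 + 1 = 2119.

2119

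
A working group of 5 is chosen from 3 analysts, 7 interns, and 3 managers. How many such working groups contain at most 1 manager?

882

Split by how many managers are chosen (0 through 1).
Sum: C(3,0)·C(10,5) + C(3,1)·C(10,4) = 252 + 630 = 882.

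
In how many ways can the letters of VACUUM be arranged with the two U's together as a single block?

120

Treat the 2 copies of U as a single block. The multiset to arrange is then {UU, A, C, M, V}, 5 items in all.
All 5 items are distinct, so there are (5)! = 120 arrangements.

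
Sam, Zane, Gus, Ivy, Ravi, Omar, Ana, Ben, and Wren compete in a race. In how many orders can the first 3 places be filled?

504

This is an ordered selection of 3 from 9: P(9,3).
That gives 9 × 8 × 7 = 504.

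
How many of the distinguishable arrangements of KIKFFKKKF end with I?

56

Fix I in the last position and arrange the remaining 8 letters.
Those 8 letters have F appearing 3 times and K appearing 5 times, giving (8)!/(5!·3!) = 56.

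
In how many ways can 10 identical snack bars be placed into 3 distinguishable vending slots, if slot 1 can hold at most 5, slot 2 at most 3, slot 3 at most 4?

By stars and bars, unrestricted non-negative solutions to x_1+…+x_3 = 10 number C(10+2,2) = 66.
Subtract solutions that violate a single cap (substitute x_i' = x_i − (cap_i+1)): x_1 ≥ 6 gives C(6,2) = 15; x_2 ≥ 4 gives C(8,2) = 28; x_3 ≥ 5 gives C(7,2) = 21. Together 64.
Add back pairs where two caps are both exceeded: 1 + 0 + 3 = 4.
By inclusion–exclusion the count is 66 − 64 + 4 = 6.

6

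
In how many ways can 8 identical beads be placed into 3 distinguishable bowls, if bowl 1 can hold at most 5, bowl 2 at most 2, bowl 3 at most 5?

12

Ignoring the caps, the number of non-negative solutions to x_1+…+x_3 = 8 is C(10,2) = 45.
Subtract solutions that violate a single cap (substitute x_i' = x_i − (cap_i+1)): x_1 ≥ 6 gives C(4,2) = 6; x_2 ≥ 3 gives C(7,2) = 21; x_3 ≥ 6 gives C(4,2) = 6. Together 33.
No two caps can be exceeded simultaneously, so the pair terms are all 0.
By inclusion–exclusion the count is 45 − 33 + 0 = 12.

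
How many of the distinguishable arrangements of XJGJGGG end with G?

60

Fix G in the last position and arrange the remaining 6 letters.
Those 6 letters have G appearing 3 times and J appearing twice, giving (6)!/(3!·2!) = 60.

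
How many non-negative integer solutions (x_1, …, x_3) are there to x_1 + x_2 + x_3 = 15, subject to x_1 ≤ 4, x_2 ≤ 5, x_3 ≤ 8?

Without the upper bounds there are C(17,2) = 136 ways to split 15 among 3 variables.
Subtract solutions that violate a single cap (substitute x_i' = x_i − (cap_i+1)): x_1 ≥ 5 gives C(12,2) = 66; x_2 ≥ 6 gives C(11,2) = 55; x_3 ≥ 9 gives C(8,2) = 28. Together 149.
Add back pairs where two caps are both exceeded: 15 + 3 + 1 = 19.
By inclusion–exclusion the count is 136 − 149 + 19 = 6.

6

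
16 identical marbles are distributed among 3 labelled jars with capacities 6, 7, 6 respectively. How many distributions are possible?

10

By stars and bars, unrestricted non-negative solutions to x_1+…+x_3 = 16 number C(16+2,2) = 153.
Subtract solutions that violate a single cap (substitute x_i' = x_i − (cap_i+1)): x_1 ≥ 7 gives C(11,2) = 55; x_2 ≥ 8 gives C(10,2) = 45; x_3 ≥ 7 gives C(11,2) = 55. Together 155.
Add back pairs where two caps are both exceeded: 3 + 6 + 3 = 12.
By inclusion–exclusion the count is 153 − 155 + 12 = 10.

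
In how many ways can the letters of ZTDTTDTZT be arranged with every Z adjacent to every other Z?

168

Treat the 2 copies of Z as a single block. The multiset to arrange is then {ZZ, D, D, T, T, T, T, T}, 8 items in all.
That gives (8)!/(5!·2!) = 168 arrangements.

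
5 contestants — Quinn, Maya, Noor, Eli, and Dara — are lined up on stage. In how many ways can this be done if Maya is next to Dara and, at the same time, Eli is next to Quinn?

Treat {Maya,Dara} as one block (2 orders) and {Eli,Quinn} as another (2 orders).
That leaves 3 units to arrange: 2 × 2 × 3! = 4 × 6 = 24.

24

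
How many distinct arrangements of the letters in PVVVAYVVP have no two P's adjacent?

1176

There are 9!/(5!·2!) = 1512 arrangements of PVVVAYVVP in total.
If the two P's are adjacent, glue them into one block, leaving 8 items to arrange: (8)!/(5!) = 336 ways.
Subtracting, 1512 − 336 = 1176 arrangements keep the P's apart.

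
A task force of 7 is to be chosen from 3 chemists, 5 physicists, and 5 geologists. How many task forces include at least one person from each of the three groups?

Total 7-person selections from all 13: C(13,7) = 1716.
Selections missing a whole group: no chemists → C(10,7) = 120; no physicists → C(8,7) = 8; no geologists → C(8,7) = 8.
Add back selections omitting two groups (i.e. drawn from a single group): C(3,7) + C(5,7) + C(5,7) = 0.
By inclusion–exclusion: 1716 − 136 + 0 = 1580.

1580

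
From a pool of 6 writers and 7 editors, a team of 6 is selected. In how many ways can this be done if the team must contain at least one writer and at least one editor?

Total 6-person selections from all 13: C(13,6) = 1716.
Selections missing a whole group: no writers → C(7,6) = 7; no editors → C(6,6) = 1.
Both groups omitted at once is impossible, so 1716 − 8 = 1708.

1708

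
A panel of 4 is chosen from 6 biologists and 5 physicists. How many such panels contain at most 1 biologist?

Split by how many biologists are chosen (0 through 1).
Sum: C(6,0)·C(5,4) + C(6,1)·C(5,3) = 5 + 60 = 65.

65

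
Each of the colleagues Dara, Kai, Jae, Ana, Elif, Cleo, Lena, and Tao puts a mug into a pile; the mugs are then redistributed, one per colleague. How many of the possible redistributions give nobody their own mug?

14833

This is the derangement count D_8: permutations of 8 items with no fixed point.
By inclusion–exclusion this is Σ_{j=0}^{8} (−1)^j C(8,j)·(8−j)!.
Computing: 40320 − 40320 + 20160 − 6720 + 1680 − 336 + 56 − 8 + 1 = 14833.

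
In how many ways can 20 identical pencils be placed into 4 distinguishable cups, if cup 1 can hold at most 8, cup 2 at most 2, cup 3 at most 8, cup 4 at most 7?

Without the upper bounds there are C(23,3) = 1771 ways to split 20 among 4 cups.
Subtract solutions that violate a single cap (substitute x_i' = x_i − (cap_i+1)): x_1 ≥ 9 gives C(14,3) = 364; x_2 ≥ 3 gives C(20,3) = 1140; x_3 ≥ 9 gives C(14,3) = 364; x_4 ≥ 8 gives C(15,3) = 455. Together 2323.
Add back pairs where two caps are both exceeded: 165 + 10 + 20 + 165 + 220 + 20 = 600.
Subtract triples: 0 + 1 + 0 + 1 = 2.
By inclusion–exclusion the count is 1771 − 2323 + 600 − 2 = 46.

46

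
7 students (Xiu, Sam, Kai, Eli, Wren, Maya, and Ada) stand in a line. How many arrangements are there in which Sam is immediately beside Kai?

1440

Treat {Sam, Kai} as a single unit. There are 6 units to order, and the pair itself can be ordered 2 ways.
So the count is 2·(6)! = 1440.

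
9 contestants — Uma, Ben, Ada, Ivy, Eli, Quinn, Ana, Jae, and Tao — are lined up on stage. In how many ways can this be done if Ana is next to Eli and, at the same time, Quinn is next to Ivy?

Treat {Ana,Eli} as one block (2 orders) and {Quinn,Ivy} as another (2 orders).
That leaves 7 units to arrange: 2 × 2 × 7! = 4 × 5040 = 20160.

20160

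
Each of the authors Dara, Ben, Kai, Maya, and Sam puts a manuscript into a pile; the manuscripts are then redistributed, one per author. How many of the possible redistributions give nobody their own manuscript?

This is the derangement count D_5: permutations of 5 items with no fixed point.
By inclusion–exclusion this is Σ_{j=0}^{5} (−1)^j C(5,j)·(5−j)!.
Computing: 120 − 120 + 60 − 20 + 5 − 1 = 44.

44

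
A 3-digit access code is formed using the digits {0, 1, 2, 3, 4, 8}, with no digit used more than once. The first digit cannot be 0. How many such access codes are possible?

100

The first digit has 6−1 = 5 choices (anything except 0).
The remaining 2 digits are filled from the other 5 symbols without repetition: 5 × 4 = 20.
Total: 5 × 20 = 100.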